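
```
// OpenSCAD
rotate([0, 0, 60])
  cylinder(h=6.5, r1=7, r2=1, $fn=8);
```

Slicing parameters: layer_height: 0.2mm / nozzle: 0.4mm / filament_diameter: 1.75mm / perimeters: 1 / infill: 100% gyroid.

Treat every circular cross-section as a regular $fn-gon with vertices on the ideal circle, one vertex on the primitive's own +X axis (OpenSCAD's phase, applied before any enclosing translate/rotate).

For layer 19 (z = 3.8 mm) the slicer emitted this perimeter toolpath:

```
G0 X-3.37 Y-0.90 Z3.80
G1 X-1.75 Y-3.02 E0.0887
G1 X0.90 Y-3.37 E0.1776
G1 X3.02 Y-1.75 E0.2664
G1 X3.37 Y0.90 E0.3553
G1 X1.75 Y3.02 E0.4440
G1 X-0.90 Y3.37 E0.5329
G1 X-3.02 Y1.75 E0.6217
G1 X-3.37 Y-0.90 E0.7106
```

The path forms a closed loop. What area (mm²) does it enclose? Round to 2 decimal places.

34.44 mm²

Apply the shoelace formula to the sequence of (X, Y) vertices; enclosed area = 34.44 mm².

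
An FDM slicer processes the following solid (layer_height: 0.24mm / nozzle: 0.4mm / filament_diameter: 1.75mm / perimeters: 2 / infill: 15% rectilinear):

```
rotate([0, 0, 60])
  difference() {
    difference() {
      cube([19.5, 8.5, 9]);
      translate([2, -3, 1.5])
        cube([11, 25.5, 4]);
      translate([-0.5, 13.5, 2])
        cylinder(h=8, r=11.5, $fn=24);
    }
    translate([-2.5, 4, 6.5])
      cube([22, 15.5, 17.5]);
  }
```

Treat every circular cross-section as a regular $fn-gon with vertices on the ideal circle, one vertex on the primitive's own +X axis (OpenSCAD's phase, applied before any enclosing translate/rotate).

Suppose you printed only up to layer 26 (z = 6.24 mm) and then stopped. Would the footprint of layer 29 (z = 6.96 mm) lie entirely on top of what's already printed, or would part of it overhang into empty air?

Compare the two slices. At z = 6.24: the cube (footprint 19.5×8.5) is included at this height (area 165.75 mm²); the cube at (2, -3) is not intersected at this z (z outside [1.5, 5.5]); the r=11.5 cylinder at (-0.5, 13.5) contributes a regular 24-gon of circumradius 11.5 (area = (24/2)·11.500²·sin(360°/24) = 410.75 mm²); After the difference (first − rest): starting from the 19.5×8.5 cube (165.75 mm²), the r=11.5 cylinder at (-0.5, 13.5) partially overlaps it — only the 44.18 mm² overlap (of its 410.75 mm²) is removed, clipping the outline — area = 121.57 mm²; the cube at (-2.5, 4) does not reach this height (z outside [6.5, 24]); Subtracting the remaining from the first: none of the subtracted shapes is present at this height, so the result so far is unchanged — area = 121.57 mm²; (whole slice rotated 60° about Z — lengths, areas and connectivity unchanged). At z = 6.96: the cube is present — its section is the full 19.5×8.5 rectangle (area 165.75 mm²); the cube at (2, -3) does not reach this height (z outside [1.5, 5.5]); the r=11.5 cylinder at (-0.5, 13.5) gives a regular 24-gon of circumradius 11.5 (constant along its height) (area = (24/2)·11.500²·sin(360°/24) = 410.75 mm²); After the difference (first − rest): starting from the 19.5×8.5 cube (165.75 mm²), the r=11.5 cylinder at (-0.5, 13.5) partially overlaps it — only the 44.18 mm² overlap (of its 410.75 mm²) is removed, clipping the outline — area = 121.57 mm²; the cube at (-2.5, 4) is present — its section is the full 22×15.5 rectangle (area 341.00 mm²); Subtracting the remaining from the first: starting from the result so far (121.57 mm²), the 22×15.5 cube at (-2.5, 4) partially overlaps it — only the 50.96 mm² overlap (of its 341.00 mm²) is removed, clipping the outline — area = 70.61 mm²; (whole slice rotated 60° about Z — lengths, areas and connectivity unchanged). Checking containment: the cross-section at z = 6.96 is a subset of the cross-section at z = 6.24.

entirely on top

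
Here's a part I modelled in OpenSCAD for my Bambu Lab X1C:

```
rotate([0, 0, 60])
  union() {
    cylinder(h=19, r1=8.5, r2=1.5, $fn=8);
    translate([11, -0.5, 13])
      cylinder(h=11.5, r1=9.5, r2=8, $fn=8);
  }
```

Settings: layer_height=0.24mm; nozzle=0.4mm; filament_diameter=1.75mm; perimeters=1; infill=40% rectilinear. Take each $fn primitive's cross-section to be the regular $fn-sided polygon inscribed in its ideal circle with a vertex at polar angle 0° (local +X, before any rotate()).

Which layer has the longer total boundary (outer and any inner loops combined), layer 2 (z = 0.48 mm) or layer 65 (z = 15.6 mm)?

Layer 2 (z = 0.48): the cone (r1=8.5→r2=1.5) has section circumradius 8.323 here — a regular 8-gon (perimeter = 2·8·8.323·sin(180°/8) = 50.96 mm); the cone at (11, -0.5) is not intersected at this z (z outside [13, 24.5]); Combining (union): only the cone is present, so the union is just that shape — boundary = 50.96 mm; (rotated 60° about Z; rotation is an isometry so areas/perimeters/island counts are preserved). So its perimeter = 50.96 mm. Layer 65 (z = 15.6): the cone: at t=0.821 of its height the radius interpolates to r₁+(r₂−r₁)t = 2.753, giving a regular 8-gon of that circumradius (perimeter = 2·8·2.753·sin(180°/8) = 16.85 mm); the cone at (11, -0.5) contributes a regular 8-gon of circumradius 9.161 (interpolated between r1=9.5 and r2=8 at t=0.226) (perimeter = 2·8·9.161·sin(180°/8) = 56.09 mm); Combining (union): the regions partially overlap (shared area 0.96 mm²), so the edge portions inside another operand are dropped and the merged outline is re-measured after clipping — boundary = 68.17 mm; (whole slice rotated 60° about Z — lengths, areas and connectivity unchanged). So its perimeter = 68.17 mm. Layer 65 is larger (68.17 vs 50.96 mm).

layer 65 (z = 15.6 mm)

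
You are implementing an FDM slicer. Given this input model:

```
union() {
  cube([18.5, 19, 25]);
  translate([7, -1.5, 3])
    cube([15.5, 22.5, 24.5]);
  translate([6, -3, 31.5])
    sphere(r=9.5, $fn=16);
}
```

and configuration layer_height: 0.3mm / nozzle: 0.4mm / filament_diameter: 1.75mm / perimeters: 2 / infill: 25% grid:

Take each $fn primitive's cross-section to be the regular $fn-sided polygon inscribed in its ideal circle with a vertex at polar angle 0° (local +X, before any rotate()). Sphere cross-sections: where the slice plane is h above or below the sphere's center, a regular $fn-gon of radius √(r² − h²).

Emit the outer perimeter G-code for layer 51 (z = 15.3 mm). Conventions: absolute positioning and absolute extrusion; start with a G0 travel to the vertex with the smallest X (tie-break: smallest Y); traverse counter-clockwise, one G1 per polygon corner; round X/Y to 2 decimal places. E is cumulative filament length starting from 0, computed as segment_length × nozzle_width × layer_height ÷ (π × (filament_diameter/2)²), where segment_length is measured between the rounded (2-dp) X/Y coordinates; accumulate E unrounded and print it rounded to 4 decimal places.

G0 X0.00 Y0.00 Z15.30
G1 X7.00 Y0.00 E0.3492
G1 X7.00 Y-1.50 E0.4241
G1 X22.50 Y-1.50 E1.1974
G1 X22.50 Y21.00 E2.3199
G1 X7.00 Y21.00 E3.0932
G1 X7.00 Y19.00 E3.1930
G1 X0.00 Y19.00 E3.5422
G1 X0.00 Y0.00 E4.4901

At z = 15.3 mm: the 18.5×19 cube contributes its full rectangle; the cube at (7, -1.5) (footprint 15.5×22.5) is included at this height; the sphere at (6, -3) is not intersected at this z (|z−center|=16.200 > r=9.5); Taking the union: the regions partially overlap (shared area 218.50 mm²), so overlapping operands fuse into one piece — 1 connected region. The outline is a single polygon with 8 vertices. Extrusion per mm of travel: 0.4 × 0.3 / (π × 0.875²) = 0.049890. Accumulating E over each segment gives final E = 4.4901.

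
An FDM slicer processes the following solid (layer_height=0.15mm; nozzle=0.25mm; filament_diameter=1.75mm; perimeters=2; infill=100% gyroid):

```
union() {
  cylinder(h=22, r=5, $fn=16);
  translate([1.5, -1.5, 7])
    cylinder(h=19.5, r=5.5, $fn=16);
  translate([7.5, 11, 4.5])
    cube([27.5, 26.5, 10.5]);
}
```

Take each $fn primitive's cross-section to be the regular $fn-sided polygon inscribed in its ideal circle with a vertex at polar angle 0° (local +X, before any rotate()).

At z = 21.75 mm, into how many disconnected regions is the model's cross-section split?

1

At z = 21.75 mm: the r=5 cylinder gives a regular 16-gon of circumradius 5 (constant along its height); the r=5.5 cylinder at (1.5, -1.5) contributes a regular 16-gon of circumradius 5.5; the cube at (7.5, 11) is absent (z outside [4.5, 15]); Merging all regions: the regions partially overlap (shared area 62.12 mm²), so overlapping operands fuse into one piece — 1 connected region. The result has 1 disconnected region.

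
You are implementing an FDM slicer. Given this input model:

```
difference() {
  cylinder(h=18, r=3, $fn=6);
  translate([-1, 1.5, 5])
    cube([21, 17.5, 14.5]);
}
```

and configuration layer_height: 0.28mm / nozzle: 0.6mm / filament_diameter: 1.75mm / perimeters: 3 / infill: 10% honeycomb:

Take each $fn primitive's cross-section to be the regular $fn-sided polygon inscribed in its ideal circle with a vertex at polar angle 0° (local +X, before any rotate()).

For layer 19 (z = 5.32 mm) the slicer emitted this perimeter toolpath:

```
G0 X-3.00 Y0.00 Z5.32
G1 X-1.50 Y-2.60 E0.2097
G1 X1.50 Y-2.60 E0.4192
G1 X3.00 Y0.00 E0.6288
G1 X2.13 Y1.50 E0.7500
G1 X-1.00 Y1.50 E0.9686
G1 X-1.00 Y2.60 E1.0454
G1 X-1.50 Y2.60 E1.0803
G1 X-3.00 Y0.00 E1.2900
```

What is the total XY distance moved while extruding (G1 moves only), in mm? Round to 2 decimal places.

18.47 mm

Sum the Euclidean lengths of each G1 segment: total = 18.47 mm.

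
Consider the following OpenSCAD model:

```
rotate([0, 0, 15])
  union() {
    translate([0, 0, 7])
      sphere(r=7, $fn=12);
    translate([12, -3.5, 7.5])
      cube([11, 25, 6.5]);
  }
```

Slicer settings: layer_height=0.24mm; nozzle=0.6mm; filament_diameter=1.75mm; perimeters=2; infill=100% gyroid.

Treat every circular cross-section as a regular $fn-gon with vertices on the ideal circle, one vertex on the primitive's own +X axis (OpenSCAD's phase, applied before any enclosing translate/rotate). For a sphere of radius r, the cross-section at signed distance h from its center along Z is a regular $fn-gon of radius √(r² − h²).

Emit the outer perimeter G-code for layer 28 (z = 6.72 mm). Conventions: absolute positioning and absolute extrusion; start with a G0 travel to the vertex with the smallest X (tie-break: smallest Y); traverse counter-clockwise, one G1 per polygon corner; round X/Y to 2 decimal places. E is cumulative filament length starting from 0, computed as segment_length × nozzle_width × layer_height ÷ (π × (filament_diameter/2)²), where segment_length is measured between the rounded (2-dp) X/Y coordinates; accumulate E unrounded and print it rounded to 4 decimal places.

G0 X-6.76 Y-1.81 Z6.72
G1 X-4.95 Y-4.95 E0.2170
G1 X-1.81 Y-6.76 E0.4340
G1 X1.81 Y-6.76 E0.6507
G1 X4.95 Y-4.95 E0.8677
G1 X6.76 Y-1.81 E1.0846
G1 X6.76 Y1.81 E1.3014
G1 X4.95 Y4.95 E1.5184
G1 X1.81 Y6.76 E1.7353
G1 X-1.81 Y6.76 E1.9521
G1 X-4.95 Y4.95 E2.1690
G1 X-6.76 Y1.81 E2.3860
G1 X-6.76 Y-1.81 E2.6027

At z = 6.72 mm: the sphere: section is a regular 12-gon, circumradius = √(r²−h²) = √(7²−0.28²) = 6.994; the cube at (12, -3.5) is not intersected at this z (z outside [7.5, 14]); Taking the union: only the r=7 sphere is present, so the union is just that shape — 1 connected region; (rotated 15° about Z; rotation is an isometry so areas/perimeters/island counts are preserved). The outline is a single polygon with 12 vertices. Extrusion per mm of travel: 0.6 × 0.24 / (π × 0.875²) = 0.059868. Accumulating E over each segment gives final E = 2.6027.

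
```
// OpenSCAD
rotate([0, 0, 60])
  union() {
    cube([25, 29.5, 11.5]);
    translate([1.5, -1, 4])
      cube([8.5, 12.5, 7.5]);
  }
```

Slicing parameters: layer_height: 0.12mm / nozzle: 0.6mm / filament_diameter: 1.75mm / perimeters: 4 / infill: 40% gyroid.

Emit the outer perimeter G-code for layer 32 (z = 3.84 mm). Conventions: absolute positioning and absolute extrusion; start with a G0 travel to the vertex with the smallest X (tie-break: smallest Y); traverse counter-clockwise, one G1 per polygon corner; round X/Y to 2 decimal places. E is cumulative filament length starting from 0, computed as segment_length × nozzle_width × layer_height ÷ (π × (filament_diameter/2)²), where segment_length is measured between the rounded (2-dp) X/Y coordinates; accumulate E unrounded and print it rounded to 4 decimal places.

At z = 3.84 mm: the 25×29.5 cube contributes its full rectangle; the cube at (1.5, -1) is absent (z outside [4, 11.5]); Taking the union: only the 25×29.5 cube is present, so the union is just that shape — 1 connected region; (rotated 60° about Z; rotation is an isometry so areas/perimeters/island counts are preserved). The outline is a single polygon with 4 vertices. Extrusion per mm of travel: 0.6 × 0.12 / (π × 0.875²) = 0.029934. Accumulating E over each segment gives final E = 3.2629.

G0 X-25.55 Y14.75 Z3.84
G1 X0.00 Y0.00 E0.8831
G1 X12.50 Y21.65 E1.6315
G1 X-13.05 Y36.40 E2.5146
G1 X-25.55 Y14.75 E3.2629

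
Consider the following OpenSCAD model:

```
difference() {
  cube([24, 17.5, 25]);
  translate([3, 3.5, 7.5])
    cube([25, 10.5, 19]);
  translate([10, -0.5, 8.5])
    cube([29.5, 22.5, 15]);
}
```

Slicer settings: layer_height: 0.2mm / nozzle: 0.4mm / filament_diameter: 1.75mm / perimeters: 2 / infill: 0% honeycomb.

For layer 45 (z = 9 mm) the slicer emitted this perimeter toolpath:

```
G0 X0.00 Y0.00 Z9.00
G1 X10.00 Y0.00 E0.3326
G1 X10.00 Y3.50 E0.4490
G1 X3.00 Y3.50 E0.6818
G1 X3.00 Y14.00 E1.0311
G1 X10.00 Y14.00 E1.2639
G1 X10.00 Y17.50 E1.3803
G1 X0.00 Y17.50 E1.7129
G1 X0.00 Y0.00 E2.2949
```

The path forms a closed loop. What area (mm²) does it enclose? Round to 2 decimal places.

101.50 mm²

Apply the shoelace formula to the sequence of (X, Y) vertices; enclosed area = 101.50 mm².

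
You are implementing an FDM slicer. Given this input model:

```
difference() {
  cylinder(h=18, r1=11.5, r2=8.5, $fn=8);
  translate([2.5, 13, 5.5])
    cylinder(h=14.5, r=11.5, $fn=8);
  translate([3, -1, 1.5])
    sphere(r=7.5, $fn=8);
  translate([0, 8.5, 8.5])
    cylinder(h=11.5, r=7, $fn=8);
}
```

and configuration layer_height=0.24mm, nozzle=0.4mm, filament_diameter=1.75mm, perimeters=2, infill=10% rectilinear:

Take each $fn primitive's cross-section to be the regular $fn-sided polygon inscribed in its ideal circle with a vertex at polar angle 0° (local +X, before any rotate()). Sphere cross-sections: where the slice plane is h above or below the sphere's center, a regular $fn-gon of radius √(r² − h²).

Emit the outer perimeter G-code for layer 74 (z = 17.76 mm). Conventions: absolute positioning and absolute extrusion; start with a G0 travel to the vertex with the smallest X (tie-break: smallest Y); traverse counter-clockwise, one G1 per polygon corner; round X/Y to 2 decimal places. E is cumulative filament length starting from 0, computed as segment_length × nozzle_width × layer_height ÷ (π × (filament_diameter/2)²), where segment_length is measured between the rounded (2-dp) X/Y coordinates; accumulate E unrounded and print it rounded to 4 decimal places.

At z = 17.76 mm: the cone contributes a regular 8-gon of circumradius 8.540 (interpolated between r1=11.5 and r2=8.5 at t=0.987); the r=11.5 cylinder at (2.5, 13) contributes a regular 8-gon of circumradius 11.5; the sphere at (3, -1) is not intersected at this z (|z−center|=16.260 > r=7.5); the r=7 cylinder at (0, 8.5) contributes a regular 8-gon of circumradius 7; Subtracting the remaining from the first: starting from the cone, the r=11.5 cylinder at (2.5, 13) partially overlaps it — only the 53.73 mm² overlap (of its 374.06 mm²) is removed, clipping the outline; the r=7 cylinder at (0, 8.5) partially overlaps it — only the 6.04 mm² overlap (of its 138.59 mm²) is removed, clipping the outline — 1 connected region. The outline is a single polygon with 13 vertices. Extrusion per mm of travel: 0.4 × 0.24 / (π × 0.875²) = 0.039912. Accumulating E over each segment gives final E = 2.0772.

G0 X-8.54 Y0.00 Z17.76
G1 X-6.04 Y-6.04 E0.2609
G1 X0.00 Y-8.54 E0.5218
G1 X6.04 Y-6.04 E0.7827
G1 X8.54 Y0.00 E1.0436
G1 X7.13 Y3.42 E1.1913
G1 X2.50 Y1.50 E1.3913
G1 X1.25 Y2.02 E1.4453
G1 X0.00 Y1.50 E1.4994
G1 X-4.95 Y3.55 E1.7132
G1 X-5.47 Y4.80 E1.7673
G1 X-5.63 Y4.87 E1.7742
G1 X-6.08 Y5.94 E1.8206
G1 X-8.54 Y0.00 E2.0772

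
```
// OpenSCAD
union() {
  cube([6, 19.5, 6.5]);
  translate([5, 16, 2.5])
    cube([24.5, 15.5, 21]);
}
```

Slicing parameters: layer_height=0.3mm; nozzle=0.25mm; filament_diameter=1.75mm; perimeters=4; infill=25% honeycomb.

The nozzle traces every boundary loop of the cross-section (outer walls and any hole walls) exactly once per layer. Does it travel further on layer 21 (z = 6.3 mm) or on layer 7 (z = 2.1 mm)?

layer 21 (z = 6.3 mm)

Layer 21 (z = 6.3): the cube (footprint 6×19.5) is included at this height (perimeter 51.00 mm); the cube at (5, 16) (footprint 24.5×15.5) is included at this height (perimeter 80.00 mm); Taking the union: the regions partially overlap (shared area 3.50 mm²), so the edge portions inside another operand are dropped and the merged outline is re-measured after clipping — boundary = 122.00 mm. So its perimeter = 122.00 mm. Layer 7 (z = 2.1): the cube (footprint 6×19.5) is included at this height (perimeter 51.00 mm); the cube at (5, 16) is absent (z outside [2.5, 23.5]); Taking the union: only the 6×19.5 cube is present, so the union is just that shape — boundary = 51.00 mm. So its perimeter = 51.00 mm. Layer 21 is larger (122.00 vs 51.00 mm).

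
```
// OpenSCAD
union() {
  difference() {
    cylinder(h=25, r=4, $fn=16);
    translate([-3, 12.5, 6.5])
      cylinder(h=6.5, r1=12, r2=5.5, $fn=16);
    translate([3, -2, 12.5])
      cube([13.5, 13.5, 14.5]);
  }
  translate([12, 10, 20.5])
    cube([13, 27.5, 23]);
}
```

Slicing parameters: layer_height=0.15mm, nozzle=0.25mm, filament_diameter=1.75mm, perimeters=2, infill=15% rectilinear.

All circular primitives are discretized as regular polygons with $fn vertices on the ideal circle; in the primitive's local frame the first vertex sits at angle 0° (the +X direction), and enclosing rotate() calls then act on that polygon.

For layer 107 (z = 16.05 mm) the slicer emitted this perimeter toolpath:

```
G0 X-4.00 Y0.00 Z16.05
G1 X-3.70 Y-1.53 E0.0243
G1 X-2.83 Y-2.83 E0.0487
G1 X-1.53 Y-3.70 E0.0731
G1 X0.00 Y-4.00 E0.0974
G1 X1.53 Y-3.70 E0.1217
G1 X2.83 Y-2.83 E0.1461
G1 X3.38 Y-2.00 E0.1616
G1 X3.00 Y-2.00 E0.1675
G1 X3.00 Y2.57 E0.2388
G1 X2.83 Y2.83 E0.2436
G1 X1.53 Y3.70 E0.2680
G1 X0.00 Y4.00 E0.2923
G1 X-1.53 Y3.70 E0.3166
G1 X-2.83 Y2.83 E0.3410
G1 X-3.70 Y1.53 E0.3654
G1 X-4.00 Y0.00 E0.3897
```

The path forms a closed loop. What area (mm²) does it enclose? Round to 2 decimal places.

Apply the shoelace formula to the sequence of (X, Y) vertices; enclosed area = 45.82 mm².

45.82 mm²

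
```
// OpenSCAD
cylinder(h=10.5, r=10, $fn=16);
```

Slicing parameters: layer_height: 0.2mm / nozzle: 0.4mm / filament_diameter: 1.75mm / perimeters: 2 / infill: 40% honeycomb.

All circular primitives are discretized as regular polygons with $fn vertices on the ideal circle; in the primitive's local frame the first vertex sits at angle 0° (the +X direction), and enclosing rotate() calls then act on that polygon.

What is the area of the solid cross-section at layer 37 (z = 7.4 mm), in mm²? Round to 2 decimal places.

306.15 mm²

At z = 7.4 mm: the r=10 cylinder contributes a regular 16-gon of circumradius 10 (area = (16/2)·10.000²·sin(360°/16) = 306.15 mm²). Overall, the cross-section is a single solid region. Net area = 306.15 mm².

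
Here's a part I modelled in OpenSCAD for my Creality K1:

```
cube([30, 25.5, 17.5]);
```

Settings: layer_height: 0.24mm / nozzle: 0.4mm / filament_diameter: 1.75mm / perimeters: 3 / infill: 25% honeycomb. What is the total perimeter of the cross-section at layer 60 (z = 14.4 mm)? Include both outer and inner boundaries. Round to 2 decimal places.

At z = 14.4 mm: the 30×25.5 cube contributes its full rectangle (perimeter 111.00 mm). Overall, the cross-section is a single solid region. Total boundary length (outer) = 111.00 mm.

111.00 mm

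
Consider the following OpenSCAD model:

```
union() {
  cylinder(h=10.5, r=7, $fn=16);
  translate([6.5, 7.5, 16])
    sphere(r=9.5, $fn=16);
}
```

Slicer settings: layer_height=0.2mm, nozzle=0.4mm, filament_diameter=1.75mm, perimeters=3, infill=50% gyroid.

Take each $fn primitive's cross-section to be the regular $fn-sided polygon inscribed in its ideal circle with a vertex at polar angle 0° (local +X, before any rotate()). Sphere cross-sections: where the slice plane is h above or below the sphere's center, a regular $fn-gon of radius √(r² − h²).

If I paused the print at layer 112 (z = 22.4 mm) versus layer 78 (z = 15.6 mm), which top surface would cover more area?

layer 78 (z = 15.6 mm)

Layer 112 (z = 22.4): the cylinder is not intersected at this z (z outside [0, 10.5]); the r=9.5 sphere at (6.5, 7.5) slices to a regular 16-gon of circumradius 7.021 (√(r²−h²) with h=6.4 from center) (area = (16/2)·7.021²·sin(360°/16) = 150.90 mm²); Taking the union: only the r=9.5 sphere at (6.5, 7.5) is present, so the union is just that shape — area = 150.90 mm². So its area = 150.90 mm². Layer 78 (z = 15.6): the cylinder does not reach this height (z outside [0, 10.5]); the sphere at (6.5, 7.5): section is a regular 16-gon, circumradius = √(r²−h²) = √(9.5²−0.4²) = 9.492 (area = (16/2)·9.492²·sin(360°/16) = 275.81 mm²); Taking the union: only the r=9.5 sphere at (6.5, 7.5) is present, so the union is just that shape — area = 275.81 mm². So its area = 275.81 mm². Layer 78 is larger (275.81 vs 150.90 mm²).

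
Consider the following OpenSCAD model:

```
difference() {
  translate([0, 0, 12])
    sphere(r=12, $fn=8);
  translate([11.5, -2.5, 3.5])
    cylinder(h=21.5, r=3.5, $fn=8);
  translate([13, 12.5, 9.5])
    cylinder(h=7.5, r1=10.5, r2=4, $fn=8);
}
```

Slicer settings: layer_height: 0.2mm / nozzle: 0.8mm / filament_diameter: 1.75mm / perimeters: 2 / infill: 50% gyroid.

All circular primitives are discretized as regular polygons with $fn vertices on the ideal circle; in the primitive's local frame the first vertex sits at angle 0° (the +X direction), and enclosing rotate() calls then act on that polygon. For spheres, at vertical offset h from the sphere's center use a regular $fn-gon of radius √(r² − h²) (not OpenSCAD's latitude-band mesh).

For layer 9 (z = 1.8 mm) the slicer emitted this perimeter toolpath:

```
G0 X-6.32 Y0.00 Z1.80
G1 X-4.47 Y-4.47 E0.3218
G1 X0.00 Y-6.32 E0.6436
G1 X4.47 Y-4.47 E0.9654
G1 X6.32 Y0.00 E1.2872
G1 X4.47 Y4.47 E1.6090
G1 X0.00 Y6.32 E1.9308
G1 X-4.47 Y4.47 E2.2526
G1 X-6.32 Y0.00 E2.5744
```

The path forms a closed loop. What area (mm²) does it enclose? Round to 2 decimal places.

113.00 mm²

Apply the shoelace formula to the sequence of (X, Y) vertices; enclosed area = 113.00 mm².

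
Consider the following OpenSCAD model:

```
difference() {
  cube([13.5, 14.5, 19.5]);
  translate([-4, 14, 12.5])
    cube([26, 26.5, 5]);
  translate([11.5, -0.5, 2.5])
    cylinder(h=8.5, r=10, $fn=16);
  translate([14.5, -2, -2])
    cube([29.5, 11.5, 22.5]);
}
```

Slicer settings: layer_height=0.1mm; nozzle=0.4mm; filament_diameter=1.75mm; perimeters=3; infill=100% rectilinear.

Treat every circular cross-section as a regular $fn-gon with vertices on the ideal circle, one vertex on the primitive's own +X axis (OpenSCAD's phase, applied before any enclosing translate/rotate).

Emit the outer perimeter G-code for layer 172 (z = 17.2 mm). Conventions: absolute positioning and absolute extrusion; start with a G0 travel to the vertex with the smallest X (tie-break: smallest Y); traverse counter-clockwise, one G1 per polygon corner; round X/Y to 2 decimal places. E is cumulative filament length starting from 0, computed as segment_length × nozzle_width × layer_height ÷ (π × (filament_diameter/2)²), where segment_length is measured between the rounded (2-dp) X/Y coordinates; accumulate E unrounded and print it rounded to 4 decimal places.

At z = 17.2 mm: the cube is present — its section is the full 13.5×14.5 rectangle; the 26×26.5 cube at (-4, 14) contributes its full rectangle; the cylinder at (11.5, -0.5) does not reach this height (z outside [2.5, 11]); the cube at (14.5, -2) (footprint 29.5×11.5) is included at this height; Subtracting the remaining from the first: starting from the 13.5×14.5 cube, the 26×26.5 cube at (-4, 14) partially overlaps it — only the 6.75 mm² overlap (of its 689.00 mm²) is removed, clipping the outline; the 29.5×11.5 cube at (14.5, -2) misses the remaining region (no effect) — 1 connected region. The outline is a single polygon with 4 vertices. Extrusion per mm of travel: 0.4 × 0.1 / (π × 0.875²) = 0.016630. Accumulating E over each segment gives final E = 0.9147.

G0 X0.00 Y0.00 Z17.20
G1 X13.50 Y0.00 E0.2245
G1 X13.50 Y14.00 E0.4573
G1 X0.00 Y14.00 E0.6818
G1 X0.00 Y0.00 E0.9147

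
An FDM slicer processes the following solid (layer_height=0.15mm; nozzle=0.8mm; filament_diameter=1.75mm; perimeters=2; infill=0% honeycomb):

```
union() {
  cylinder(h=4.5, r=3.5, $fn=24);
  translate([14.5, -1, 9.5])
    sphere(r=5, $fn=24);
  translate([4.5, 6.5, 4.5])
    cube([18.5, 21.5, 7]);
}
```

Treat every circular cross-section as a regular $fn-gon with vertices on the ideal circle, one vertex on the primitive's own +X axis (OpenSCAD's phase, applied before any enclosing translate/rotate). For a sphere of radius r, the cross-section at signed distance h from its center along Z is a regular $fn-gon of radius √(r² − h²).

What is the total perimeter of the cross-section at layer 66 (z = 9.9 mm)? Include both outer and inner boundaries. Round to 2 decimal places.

At z = 9.9 mm: the cylinder is not intersected at this z (z outside [0, 4.5]); the r=5 sphere at (14.5, -1) slices to a regular 24-gon of circumradius 4.984 (√(r²−h²) with h=0.4 from center) (perimeter = 2·24·4.984·sin(180°/24) = 31.23 mm); the cube at (4.5, 6.5) is present — its section is the full 18.5×21.5 rectangle (perimeter 80.00 mm); Combining (union): the 2 present regions are separate (no shared area or edge), so areas and boundary lengths simply add and each stays a separate island — boundary = 111.23 mm. Overall, the cross-section has 2 separate islands. Total boundary length (outer) = 111.23 mm.

111.23 mm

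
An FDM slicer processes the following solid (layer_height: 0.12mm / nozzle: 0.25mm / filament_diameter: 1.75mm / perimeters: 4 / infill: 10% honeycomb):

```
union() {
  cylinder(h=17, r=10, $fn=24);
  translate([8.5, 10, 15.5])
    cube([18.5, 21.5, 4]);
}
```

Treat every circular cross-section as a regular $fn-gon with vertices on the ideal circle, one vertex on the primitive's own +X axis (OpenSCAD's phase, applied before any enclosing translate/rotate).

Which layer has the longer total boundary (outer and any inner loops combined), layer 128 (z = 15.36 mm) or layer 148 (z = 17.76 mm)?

Layer 128 (z = 15.36): the r=10 cylinder gives a regular 24-gon of circumradius 10 (constant along its height) (perimeter = 2·24·10.000·sin(180°/24) = 62.65 mm); the cube at (8.5, 10) is not intersected at this z (z outside [15.5, 19.5]); Merging all regions: only the r=10 cylinder is present, so the union is just that shape — boundary = 62.65 mm. So its perimeter = 62.65 mm. Layer 148 (z = 17.76): the cylinder does not reach this height (z outside [0, 17]); the cube at (8.5, 10) is present — its section is the full 18.5×21.5 rectangle (perimeter 80.00 mm); Merging all regions: only the 18.5×21.5 cube at (8.5, 10) is present, so the union is just that shape — boundary = 80.00 mm. So its perimeter = 80.00 mm. Layer 148 is larger (80.00 vs 62.65 mm).

layer 148 (z = 17.76 mm)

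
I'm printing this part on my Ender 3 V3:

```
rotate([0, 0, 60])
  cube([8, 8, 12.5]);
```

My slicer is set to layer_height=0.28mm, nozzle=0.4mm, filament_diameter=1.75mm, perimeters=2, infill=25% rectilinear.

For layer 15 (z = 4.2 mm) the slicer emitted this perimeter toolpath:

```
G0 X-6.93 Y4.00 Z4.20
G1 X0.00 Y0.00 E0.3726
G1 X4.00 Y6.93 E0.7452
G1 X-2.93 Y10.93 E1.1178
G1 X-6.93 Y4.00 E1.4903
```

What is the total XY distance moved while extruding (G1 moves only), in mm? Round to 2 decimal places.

Sum the Euclidean lengths of each G1 segment: total = 32.01 mm.

32.01 mm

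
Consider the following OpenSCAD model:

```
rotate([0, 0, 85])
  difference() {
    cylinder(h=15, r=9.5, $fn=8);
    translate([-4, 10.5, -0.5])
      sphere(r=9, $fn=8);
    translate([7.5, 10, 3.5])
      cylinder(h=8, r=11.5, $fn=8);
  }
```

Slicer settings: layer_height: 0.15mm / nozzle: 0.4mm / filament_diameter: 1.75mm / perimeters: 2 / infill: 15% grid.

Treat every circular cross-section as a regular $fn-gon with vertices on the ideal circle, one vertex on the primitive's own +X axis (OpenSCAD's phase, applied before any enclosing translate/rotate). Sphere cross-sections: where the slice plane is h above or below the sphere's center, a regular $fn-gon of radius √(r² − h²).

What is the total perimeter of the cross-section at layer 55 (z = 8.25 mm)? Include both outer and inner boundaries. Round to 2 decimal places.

56.66 mm

At z = 8.25 mm: the cylinder: section is a regular 8-gon, circumradius r=9.5 (perimeter = 2·8·9.500·sin(180°/8) = 58.17 mm); the sphere at (-4, 10.5): section is a regular 8-gon, circumradius = √(r²−h²) = √(9²−8.75²) = 2.107 (perimeter = 2·8·2.107·sin(180°/8) = 12.90 mm); the r=11.5 cylinder at (7.5, 10) gives a regular 8-gon of circumradius 11.5 (constant along its height) (perimeter = 2·8·11.500·sin(180°/8) = 70.41 mm); Subtracting the remaining from the first: starting from the r=9.5 cylinder, the r=9 sphere at (-4, 10.5) misses the remaining region (no effect); the r=11.5 cylinder at (7.5, 10) partially overlaps it — only the 79.90 mm² overlap (of its 374.06 mm²) is removed, clipping the outline — boundary = 56.66 mm; (rotated 85° about Z; rotation is an isometry so areas/perimeters/island counts are preserved). Overall, the cross-section is a single solid region. Total boundary length (outer) = 56.66 mm.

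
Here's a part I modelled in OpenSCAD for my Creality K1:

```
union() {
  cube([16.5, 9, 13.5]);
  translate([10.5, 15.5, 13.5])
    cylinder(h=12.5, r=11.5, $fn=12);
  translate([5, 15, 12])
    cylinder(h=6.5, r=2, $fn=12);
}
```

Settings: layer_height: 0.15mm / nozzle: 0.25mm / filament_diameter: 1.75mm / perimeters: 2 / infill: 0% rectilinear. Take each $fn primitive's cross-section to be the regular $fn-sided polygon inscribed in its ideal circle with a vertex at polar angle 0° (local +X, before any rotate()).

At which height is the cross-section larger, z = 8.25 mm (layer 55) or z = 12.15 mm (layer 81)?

Layer 55 (z = 8.25): the cube (footprint 16.5×9) is included at this height (area 148.50 mm²); the cylinder at (10.5, 15.5) does not reach this height (z outside [13.5, 26]); the cylinder at (5, 15) is not intersected at this z (z outside [12, 18.5]); Combining (union): only the 16.5×9 cube is present, so the union is just that shape — area = 148.50 mm². So its area = 148.50 mm². Layer 81 (z = 12.15): the 16.5×9 cube contributes its full rectangle (area 148.50 mm²); the cylinder at (10.5, 15.5) does not reach this height (z outside [13.5, 26]); the cylinder at (5, 15): section is a regular 12-gon, circumradius r=2 (area = (12/2)·2.000²·sin(360°/12) = 12.00 mm²); Combining (union): the 2 present regions are separate (no shared area or edge), so areas and boundary lengths simply add and each stays a separate island — area = 160.50 mm². So its area = 160.50 mm². Layer 81 is larger (160.50 vs 148.50 mm²).

layer 81 (z = 12.15 mm)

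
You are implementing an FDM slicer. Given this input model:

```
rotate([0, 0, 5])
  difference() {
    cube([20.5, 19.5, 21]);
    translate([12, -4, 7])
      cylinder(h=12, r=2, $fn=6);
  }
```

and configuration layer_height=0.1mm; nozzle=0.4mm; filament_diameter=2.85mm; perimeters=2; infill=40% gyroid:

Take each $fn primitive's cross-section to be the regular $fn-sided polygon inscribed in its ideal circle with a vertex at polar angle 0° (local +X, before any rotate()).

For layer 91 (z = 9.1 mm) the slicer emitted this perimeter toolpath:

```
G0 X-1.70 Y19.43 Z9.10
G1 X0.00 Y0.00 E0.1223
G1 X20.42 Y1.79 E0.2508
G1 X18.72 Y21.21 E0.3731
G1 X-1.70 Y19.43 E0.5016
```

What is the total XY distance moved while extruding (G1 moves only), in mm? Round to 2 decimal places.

Sum the Euclidean lengths of each G1 segment: total = 79.99 mm.

79.99 mm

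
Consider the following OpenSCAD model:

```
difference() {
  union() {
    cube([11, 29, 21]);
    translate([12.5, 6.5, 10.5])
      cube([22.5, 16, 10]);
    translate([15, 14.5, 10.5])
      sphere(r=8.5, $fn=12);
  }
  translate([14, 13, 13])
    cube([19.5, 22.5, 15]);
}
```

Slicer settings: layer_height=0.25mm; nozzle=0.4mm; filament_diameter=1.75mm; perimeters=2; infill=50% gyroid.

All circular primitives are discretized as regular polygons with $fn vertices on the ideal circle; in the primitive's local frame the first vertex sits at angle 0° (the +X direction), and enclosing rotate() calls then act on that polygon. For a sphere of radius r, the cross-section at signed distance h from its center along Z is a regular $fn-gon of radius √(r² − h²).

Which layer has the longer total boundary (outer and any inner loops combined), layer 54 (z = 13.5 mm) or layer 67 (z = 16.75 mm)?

layer 67 (z = 16.75 mm)

Layer 54 (z = 13.5): the 11×29 cube contributes its full rectangle (perimeter 80.00 mm); the 22.5×16 cube at (12.5, 6.5) contributes its full rectangle (perimeter 77.00 mm); the r=8.5 sphere at (15, 14.5) slices to a regular 12-gon of circumradius 7.953 (√(r²−h²) with h=3 from center) (perimeter = 2·12·7.953·sin(180°/12) = 49.40 mm); Combining (union): the regions partially overlap (shared area 168.50 mm²), so the edge portions inside another operand are dropped and the merged outline is re-measured after clipping — boundary = 131.83 mm; the cube at (14, 13) (footprint 19.5×22.5) is included at this height (perimeter 84.00 mm); After the difference (first − rest): starting from that combined region, the 19.5×22.5 cube at (14, 13) partially overlaps it — only the 185.25 mm² overlap (of its 438.75 mm²) is removed, clipping the outline — boundary = 150.83 mm. So its perimeter = 150.83 mm. Layer 67 (z = 16.75): the cube is present — its section is the full 11×29 rectangle (perimeter 80.00 mm); the cube at (12.5, 6.5) (footprint 22.5×16) is included at this height (perimeter 77.00 mm); the r=8.5 sphere at (15, 14.5) contributes a regular 12-gon of circumradius √(8.5²−6.25²) = 5.761 (perimeter = 2·12·5.761·sin(180°/12) = 35.78 mm); Combining (union): the regions partially overlap (shared area 85.81 mm²), so the edge portions inside another operand are dropped and the merged outline is re-measured after clipping — boundary = 143.03 mm; the cube at (14, 13) is present — its section is the full 19.5×22.5 rectangle (perimeter 84.00 mm); After the difference (first − rest): starting from that combined region, the 19.5×22.5 cube at (14, 13) partially overlaps it — only the 185.25 mm² overlap (of its 438.75 mm²) is removed, clipping the outline — boundary = 162.03 mm. So its perimeter = 162.03 mm. Layer 67 is larger (162.03 vs 150.83 mm).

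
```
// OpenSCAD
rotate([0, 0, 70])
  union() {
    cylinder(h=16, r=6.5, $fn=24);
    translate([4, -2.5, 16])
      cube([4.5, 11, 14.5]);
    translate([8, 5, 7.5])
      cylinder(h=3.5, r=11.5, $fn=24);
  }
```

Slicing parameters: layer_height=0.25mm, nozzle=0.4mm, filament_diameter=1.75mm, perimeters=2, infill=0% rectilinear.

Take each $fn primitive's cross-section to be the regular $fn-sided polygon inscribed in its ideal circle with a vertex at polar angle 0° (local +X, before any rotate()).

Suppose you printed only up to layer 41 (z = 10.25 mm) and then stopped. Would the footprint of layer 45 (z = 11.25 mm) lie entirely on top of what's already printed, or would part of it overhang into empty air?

entirely on top

Compare the two slices. At z = 10.25: the r=6.5 cylinder contributes a regular 24-gon of circumradius 6.5 (area = (24/2)·6.500²·sin(360°/24) = 131.22 mm²); the cube at (4, -2.5) does not reach this height (z outside [16, 30.5]); the r=11.5 cylinder at (8, 5) gives a regular 24-gon of circumradius 11.5 (constant along its height) (area = (24/2)·11.500²·sin(360°/24) = 410.75 mm²); Merging all regions: the regions partially overlap — summed areas 541.97 mm² minus the doubly-counted overlap 83.19 mm² gives 458.77 mm² — area = 458.77 mm²; (rotated 70° about Z; rotation is an isometry so areas/perimeters/island counts are preserved). At z = 11.25: the cylinder: section is a regular 24-gon, circumradius r=6.5 (area = (24/2)·6.500²·sin(360°/24) = 131.22 mm²); the cube at (4, -2.5) is absent (z outside [16, 30.5]); the cylinder at (8, 5) is absent (z outside [7.5, 11]); Combining (union): only the r=6.5 cylinder is present, so the union is just that shape — area = 131.22 mm²; (rotated 70° about Z; rotation is an isometry so areas/perimeters/island counts are preserved). Checking containment: the cross-section at z = 11.25 is a subset of the cross-section at z = 10.25.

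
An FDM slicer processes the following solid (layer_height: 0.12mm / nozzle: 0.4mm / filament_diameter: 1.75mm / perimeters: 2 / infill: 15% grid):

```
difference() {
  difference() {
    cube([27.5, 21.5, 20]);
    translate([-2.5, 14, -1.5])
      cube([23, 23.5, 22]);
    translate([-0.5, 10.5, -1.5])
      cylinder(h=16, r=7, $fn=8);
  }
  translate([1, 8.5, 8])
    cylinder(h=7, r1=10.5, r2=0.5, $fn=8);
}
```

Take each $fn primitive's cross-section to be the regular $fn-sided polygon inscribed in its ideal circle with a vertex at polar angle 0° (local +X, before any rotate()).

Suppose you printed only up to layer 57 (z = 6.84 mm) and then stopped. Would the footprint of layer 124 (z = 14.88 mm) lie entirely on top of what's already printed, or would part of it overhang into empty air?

part overhangs

Compare the two slices. At z = 6.84: the 27.5×21.5 cube contributes its full rectangle (area 591.25 mm²); the cube at (-2.5, 14) is present — its section is the full 23×23.5 rectangle (area 540.50 mm²); the cylinder at (-0.5, 10.5): section is a regular 8-gon, circumradius r=7 (area = (8/2)·7.000²·sin(360°/8) = 138.59 mm²); Taking the first minus the rest: starting from the 27.5×21.5 cube (591.25 mm²), the 23×23.5 cube at (-2.5, 14) partially overlaps it — only the 153.75 mm² overlap (of its 540.50 mm²) is removed, clipping the outline; the r=7 cylinder at (-0.5, 10.5) partially overlaps it — only the 51.41 mm² overlap (of its 138.59 mm²) is removed, clipping the outline — area = 386.09 mm²; the cone at (1, 8.5) does not reach this height (z outside [8, 15]); Taking the first minus the rest: none of the subtracted shapes is present at this height, so that combined region is unchanged — area = 386.09 mm². At z = 14.88: the cube is present — its section is the full 27.5×21.5 rectangle (area 591.25 mm²); the cube at (-2.5, 14) (footprint 23×23.5) is included at this height (area 540.50 mm²); the cylinder at (-0.5, 10.5) is absent (z outside [-1.5, 14.5]); Subtracting the remaining from the first: starting from the 27.5×21.5 cube (591.25 mm²), the 23×23.5 cube at (-2.5, 14) partially overlaps it — only the 153.75 mm² overlap (of its 540.50 mm²) is removed, clipping the outline — area = 437.50 mm²; the cone at (1, 8.5): at t=0.983 of its height the radius interpolates to r₁+(r₂−r₁)t = 0.671, giving a regular 8-gon of that circumradius (area = (8/2)·0.671²·sin(360°/8) = 1.28 mm²); Taking the first minus the rest: starting from that combined region (437.50 mm²), the cone at (1, 8.5) lies wholly inside it (removes its full 1.28 mm² and its 4.11 mm outline becomes a hole wall) — area = 436.22 mm². Checking containment: at z = 14.88 the cross-section extends beyond the z = 6.84 cross-section by about 50.14 mm².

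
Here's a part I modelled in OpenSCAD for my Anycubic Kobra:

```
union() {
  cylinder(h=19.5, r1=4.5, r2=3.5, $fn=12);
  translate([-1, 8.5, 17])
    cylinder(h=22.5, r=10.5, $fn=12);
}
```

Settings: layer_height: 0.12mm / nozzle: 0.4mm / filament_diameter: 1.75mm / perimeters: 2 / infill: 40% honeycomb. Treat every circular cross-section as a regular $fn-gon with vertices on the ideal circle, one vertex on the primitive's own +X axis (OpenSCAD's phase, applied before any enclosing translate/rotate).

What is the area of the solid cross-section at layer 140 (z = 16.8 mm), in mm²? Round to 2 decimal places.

At z = 16.8 mm: the cone: at t=0.862 of its height the radius interpolates to r₁+(r₂−r₁)t = 3.638, giving a regular 12-gon of that circumradius (area = (12/2)·3.638²·sin(360°/12) = 39.72 mm²); the cylinder at (-1, 8.5) does not reach this height (z outside [17, 39.5]); Combining (union): only the cone is present, so the union is just that shape — area = 39.72 mm². Overall, the cross-section is a single solid region. Net area = 39.72 mm².

39.72 mm²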